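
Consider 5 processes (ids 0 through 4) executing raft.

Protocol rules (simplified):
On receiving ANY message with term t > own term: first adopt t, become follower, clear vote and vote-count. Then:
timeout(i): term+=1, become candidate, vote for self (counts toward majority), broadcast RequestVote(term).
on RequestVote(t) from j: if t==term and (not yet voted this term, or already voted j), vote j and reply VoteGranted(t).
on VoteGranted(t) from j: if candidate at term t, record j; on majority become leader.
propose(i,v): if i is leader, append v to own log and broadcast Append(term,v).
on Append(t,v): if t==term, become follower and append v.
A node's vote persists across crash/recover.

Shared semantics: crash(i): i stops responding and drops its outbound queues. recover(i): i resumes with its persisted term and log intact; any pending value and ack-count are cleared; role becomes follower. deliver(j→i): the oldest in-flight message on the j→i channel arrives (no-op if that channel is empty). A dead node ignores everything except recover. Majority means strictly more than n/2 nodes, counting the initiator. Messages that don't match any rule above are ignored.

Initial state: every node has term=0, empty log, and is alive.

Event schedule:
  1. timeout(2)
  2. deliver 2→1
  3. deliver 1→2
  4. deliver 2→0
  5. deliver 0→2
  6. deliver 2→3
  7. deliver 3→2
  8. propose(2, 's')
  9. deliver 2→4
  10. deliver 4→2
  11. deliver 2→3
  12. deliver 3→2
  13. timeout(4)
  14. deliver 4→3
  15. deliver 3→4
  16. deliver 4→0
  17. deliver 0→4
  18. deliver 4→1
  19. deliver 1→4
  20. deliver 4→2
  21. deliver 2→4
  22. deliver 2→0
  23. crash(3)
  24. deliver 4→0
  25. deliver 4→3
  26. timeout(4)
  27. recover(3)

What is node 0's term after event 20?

2

step 1 timeout(2): 2={cand,t=1,log=-}
step 2 deliver 2→1: 1={foll,t=1,log=-}
step 3 deliver 1→2: —
step 4 deliver 2→0: 0={foll,t=1,log=-}
step 5 deliver 0→2: 2={lead,t=1,log=-}
step 6 deliver 2→3: 3={foll,t=1,log=-}
step 7 deliver 3→2: —
step 8 propose(2,'s'): 2={lead,t=1,log=s}
step 9 deliver 2→4: 4={foll,t=1,log=-}
step 10 deliver 4→2: —
step 11 deliver 2→3: 3={foll,t=1,log=s}
step 12 deliver 3→2: —
step 13 timeout(4): 4={cand,t=2,log=-}
step 14 deliver 4→3: 3={foll,t=2,log=s}
step 15 deliver 3→4: —
step 16 deliver 4→0: 0={foll,t=2,log=-}
step 17 deliver 0→4: 4={lead,t=2,log=-}
step 18 deliver 4→1: 1={foll,t=2,log=-}
step 19 deliver 1→4: —
step 20 deliver 4→2: 2={foll,t=2,log=s}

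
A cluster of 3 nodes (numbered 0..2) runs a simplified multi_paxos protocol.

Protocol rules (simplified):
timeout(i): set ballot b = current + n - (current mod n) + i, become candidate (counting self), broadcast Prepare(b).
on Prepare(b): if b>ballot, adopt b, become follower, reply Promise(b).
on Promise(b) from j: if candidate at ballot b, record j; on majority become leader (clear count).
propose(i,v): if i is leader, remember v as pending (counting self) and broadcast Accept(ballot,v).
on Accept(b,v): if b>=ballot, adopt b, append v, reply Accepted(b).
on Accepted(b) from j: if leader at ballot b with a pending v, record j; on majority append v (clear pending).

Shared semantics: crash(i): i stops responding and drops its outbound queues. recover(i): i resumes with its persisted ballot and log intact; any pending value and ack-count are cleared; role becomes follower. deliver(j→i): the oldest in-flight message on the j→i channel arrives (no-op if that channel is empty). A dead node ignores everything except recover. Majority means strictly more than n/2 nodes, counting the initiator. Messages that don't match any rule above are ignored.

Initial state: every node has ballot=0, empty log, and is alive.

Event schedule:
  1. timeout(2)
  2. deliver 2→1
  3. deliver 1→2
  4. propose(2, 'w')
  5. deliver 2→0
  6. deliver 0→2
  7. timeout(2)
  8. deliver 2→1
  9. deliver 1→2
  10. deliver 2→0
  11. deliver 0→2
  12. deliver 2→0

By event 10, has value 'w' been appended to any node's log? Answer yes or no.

yes

[1] timeout(2) → N2(cand b5 [-])
[2] deliver 2→1 → N1(foll b5 [-])
[3] deliver 1→2 → N2(lead b5 [-])
[4] propose(2,'w') → ∅
[5] deliver 2→0 → N0(foll b5 [-])
[6] deliver 0→2 → ∅
[7] timeout(2) → N2(cand b8 [-])
[8] deliver 2→1 → N1(foll b5 [w])
[9] deliver 1→2 → ∅
[10] deliver 2→0 → N0(foll b5 [w])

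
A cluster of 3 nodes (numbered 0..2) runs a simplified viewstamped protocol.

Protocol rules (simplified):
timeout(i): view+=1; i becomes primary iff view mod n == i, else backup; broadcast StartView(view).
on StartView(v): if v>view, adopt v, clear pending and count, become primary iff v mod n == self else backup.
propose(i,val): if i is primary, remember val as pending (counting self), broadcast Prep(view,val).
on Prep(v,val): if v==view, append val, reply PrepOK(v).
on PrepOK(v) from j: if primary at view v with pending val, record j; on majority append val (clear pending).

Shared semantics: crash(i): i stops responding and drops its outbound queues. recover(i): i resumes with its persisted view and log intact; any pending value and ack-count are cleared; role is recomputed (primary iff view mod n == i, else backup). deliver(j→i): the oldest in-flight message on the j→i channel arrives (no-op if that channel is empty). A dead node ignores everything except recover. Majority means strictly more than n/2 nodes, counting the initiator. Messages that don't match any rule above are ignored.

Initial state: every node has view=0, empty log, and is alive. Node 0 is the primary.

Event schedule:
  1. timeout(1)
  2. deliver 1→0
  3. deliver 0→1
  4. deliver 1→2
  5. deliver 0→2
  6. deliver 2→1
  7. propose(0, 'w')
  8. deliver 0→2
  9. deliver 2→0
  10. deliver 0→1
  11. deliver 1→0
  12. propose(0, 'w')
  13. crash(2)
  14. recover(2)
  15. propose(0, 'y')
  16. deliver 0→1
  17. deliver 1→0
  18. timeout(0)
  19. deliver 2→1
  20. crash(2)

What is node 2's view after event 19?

[1] timeout(1) → N1(prim v1 [-])
[2] deliver 1→0 → N0(back v1 [-])
[3] deliver 0→1 → ∅
[4] deliver 1→2 → N2(back v1 [-])
[5] deliver 0→2 → ∅
[6] deliver 2→1 → ∅
[7] propose(0,'w') → ∅
[8] deliver 0→2 → ∅
[9] deliver 2→0 → ∅
[10] deliver 0→1 → ∅
[11] deliver 1→0 → ∅
[12] propose(0,'w') → ∅
[13] crash(2) → N2(✗back v1 [-])
[14] recover(2) → N2(back v1 [-])
[15] propose(0,'y') → ∅
[16] deliver 0→1 → ∅
[17] deliver 1→0 → ∅
[18] timeout(0) → N0(back v2 [-])
[19] deliver 2→1 → ∅

1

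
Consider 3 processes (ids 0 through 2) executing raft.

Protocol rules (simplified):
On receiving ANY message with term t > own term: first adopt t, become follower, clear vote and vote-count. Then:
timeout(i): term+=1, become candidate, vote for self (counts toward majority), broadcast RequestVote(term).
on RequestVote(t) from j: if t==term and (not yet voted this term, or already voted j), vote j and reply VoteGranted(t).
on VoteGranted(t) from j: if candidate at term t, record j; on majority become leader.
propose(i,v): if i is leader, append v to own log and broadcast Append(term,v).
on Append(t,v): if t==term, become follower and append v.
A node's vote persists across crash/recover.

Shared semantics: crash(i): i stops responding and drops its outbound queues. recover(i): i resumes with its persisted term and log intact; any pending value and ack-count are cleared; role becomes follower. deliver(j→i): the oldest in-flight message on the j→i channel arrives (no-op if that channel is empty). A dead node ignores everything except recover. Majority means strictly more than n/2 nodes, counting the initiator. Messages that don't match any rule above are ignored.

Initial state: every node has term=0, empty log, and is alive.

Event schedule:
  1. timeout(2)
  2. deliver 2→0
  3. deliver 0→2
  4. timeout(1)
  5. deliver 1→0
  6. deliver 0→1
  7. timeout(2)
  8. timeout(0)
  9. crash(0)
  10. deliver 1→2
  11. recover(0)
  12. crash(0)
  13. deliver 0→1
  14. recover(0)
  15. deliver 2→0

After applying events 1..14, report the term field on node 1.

[1] timeout(2) → N2(cand t1 [-])
[2] deliver 2→0 → N0(foll t1 [-])
[3] deliver 0→2 → N2(lead t1 [-])
[4] timeout(1) → N1(cand t1 [-])
[5] deliver 1→0 → ∅
[6] deliver 0→1 → ∅
[7] timeout(2) → N2(cand t2 [-])
[8] timeout(0) → N0(cand t2 [-])
[9] crash(0) → N0(✗cand t2 [-])
[10] deliver 1→2 → ∅
[11] recover(0) → N0(foll t2 [-])
[12] crash(0) → N0(✗foll t2 [-])
[13] deliver 0→1 → ∅
[14] recover(0) → N0(foll t2 [-])

1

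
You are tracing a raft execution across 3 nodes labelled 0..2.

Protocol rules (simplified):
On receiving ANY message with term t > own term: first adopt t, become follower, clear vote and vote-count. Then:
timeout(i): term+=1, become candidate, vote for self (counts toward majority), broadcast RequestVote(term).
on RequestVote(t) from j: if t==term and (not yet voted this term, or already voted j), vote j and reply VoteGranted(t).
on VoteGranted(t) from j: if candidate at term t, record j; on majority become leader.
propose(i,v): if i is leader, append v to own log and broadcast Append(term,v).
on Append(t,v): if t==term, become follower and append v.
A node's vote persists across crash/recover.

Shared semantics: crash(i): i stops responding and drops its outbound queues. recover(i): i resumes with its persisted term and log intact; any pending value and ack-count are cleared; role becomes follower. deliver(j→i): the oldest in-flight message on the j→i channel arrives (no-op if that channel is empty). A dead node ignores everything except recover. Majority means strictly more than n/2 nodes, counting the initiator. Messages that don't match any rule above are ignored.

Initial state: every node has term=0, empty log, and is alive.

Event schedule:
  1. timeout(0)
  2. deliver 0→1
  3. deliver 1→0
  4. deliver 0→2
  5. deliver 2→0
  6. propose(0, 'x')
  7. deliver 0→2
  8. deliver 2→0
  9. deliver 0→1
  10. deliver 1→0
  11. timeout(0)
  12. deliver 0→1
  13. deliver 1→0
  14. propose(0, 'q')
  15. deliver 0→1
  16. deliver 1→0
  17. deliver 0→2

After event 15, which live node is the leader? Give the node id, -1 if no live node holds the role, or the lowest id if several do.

0

[1] timeout(0) → N0(cand t1 [-])
[2] deliver 0→1 → N1(foll t1 [-])
[3] deliver 1→0 → N0(lead t1 [-])
[4] deliver 0→2 → N2(foll t1 [-])
[5] deliver 2→0 → ∅
[6] propose(0,'x') → N0(lead t1 [x])
[7] deliver 0→2 → N2(foll t1 [x])
[8] deliver 2→0 → ∅
[9] deliver 0→1 → N1(foll t1 [x])
[10] deliver 1→0 → ∅
[11] timeout(0) → N0(cand t2 [x])
[12] deliver 0→1 → N1(foll t2 [x])
[13] deliver 1→0 → N0(lead t2 [x])
[14] propose(0,'q') → N0(lead t2 [x,q])
[15] deliver 0→1 → N1(foll t2 [x,q])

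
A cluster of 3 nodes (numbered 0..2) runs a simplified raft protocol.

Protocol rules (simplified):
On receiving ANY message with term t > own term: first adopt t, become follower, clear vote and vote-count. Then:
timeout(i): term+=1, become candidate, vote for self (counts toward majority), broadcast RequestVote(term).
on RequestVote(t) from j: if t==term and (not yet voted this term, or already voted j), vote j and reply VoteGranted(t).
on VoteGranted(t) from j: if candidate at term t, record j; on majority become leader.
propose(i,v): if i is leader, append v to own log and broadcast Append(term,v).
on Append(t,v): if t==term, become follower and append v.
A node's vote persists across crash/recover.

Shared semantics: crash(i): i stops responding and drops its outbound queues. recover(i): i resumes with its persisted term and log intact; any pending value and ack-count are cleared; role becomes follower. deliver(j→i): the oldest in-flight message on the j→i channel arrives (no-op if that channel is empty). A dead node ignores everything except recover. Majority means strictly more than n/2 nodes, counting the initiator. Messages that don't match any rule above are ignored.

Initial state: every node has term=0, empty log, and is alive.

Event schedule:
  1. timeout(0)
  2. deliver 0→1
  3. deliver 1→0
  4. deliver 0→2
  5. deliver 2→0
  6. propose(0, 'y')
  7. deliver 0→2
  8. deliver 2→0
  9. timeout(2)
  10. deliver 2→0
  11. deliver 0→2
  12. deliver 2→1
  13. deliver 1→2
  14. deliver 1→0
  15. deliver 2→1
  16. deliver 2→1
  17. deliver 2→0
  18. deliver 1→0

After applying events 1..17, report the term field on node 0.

1. timeout(0):  <0:cand t1 ->
2. deliver 0→1:  <1:foll t1 ->
3. deliver 1→0:  <0:lead t1 ->
4. deliver 0→2:  <2:foll t1 ->
5. deliver 2→0:  nop
6. propose(0,'y'):  <0:lead t1 y>
7. deliver 0→2:  <2:foll t1 y>
8. deliver 2→0:  nop
9. timeout(2):  <2:cand t2 y>
10. deliver 2→0:  <0:foll t2 y>
11. deliver 0→2:  <2:lead t2 y>
12. deliver 2→1:  <1:foll t2 ->
13. deliver 1→2:  nop
14. deliver 1→0:  nop
15. deliver 2→1:  nop
16. deliver 2→1:  nop
17. deliver 2→0:  nop

2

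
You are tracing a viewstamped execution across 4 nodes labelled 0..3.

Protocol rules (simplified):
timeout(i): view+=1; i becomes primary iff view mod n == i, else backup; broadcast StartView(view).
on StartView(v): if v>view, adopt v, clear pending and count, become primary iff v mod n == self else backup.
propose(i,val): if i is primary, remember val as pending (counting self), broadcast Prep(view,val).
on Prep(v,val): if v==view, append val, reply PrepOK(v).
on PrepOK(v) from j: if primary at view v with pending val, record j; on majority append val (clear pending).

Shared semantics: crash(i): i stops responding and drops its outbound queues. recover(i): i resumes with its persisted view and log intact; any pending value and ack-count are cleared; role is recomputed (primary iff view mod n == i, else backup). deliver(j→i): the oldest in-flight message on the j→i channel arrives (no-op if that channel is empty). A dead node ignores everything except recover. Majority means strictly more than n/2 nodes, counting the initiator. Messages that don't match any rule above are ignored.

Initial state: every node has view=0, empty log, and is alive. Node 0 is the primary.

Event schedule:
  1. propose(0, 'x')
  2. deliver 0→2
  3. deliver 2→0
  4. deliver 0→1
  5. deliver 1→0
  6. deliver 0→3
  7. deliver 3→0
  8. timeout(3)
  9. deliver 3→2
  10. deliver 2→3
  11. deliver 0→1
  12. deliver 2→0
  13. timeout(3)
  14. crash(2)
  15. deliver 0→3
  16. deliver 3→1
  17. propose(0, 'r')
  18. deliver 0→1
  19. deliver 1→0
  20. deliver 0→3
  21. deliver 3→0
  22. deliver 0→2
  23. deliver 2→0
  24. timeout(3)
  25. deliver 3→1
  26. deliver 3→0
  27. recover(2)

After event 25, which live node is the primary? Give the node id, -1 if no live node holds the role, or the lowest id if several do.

3

step 1 propose(0,'x'): —
step 2 deliver 0→2: 2={back,v=0,log=x}
step 3 deliver 2→0: —
step 4 deliver 0→1: 1={back,v=0,log=x}
step 5 deliver 1→0: 0={prim,v=0,log=x}
step 6 deliver 0→3: 3={back,v=0,log=x}
step 7 deliver 3→0: —
step 8 timeout(3): 3={back,v=1,log=x}
step 9 deliver 3→2: 2={back,v=1,log=x}
step 10 deliver 2→3: —
step 11 deliver 0→1: —
step 12 deliver 2→0: —
step 13 timeout(3): 3={back,v=2,log=x}
step 14 crash(2): 2={✗back,v=1,log=x}
step 15 deliver 0→3: —
step 16 deliver 3→1: 1={prim,v=1,log=x}
step 17 propose(0,'r'): —
step 18 deliver 0→1: —
step 19 deliver 1→0: —
step 20 deliver 0→3: —
step 21 deliver 3→0: 0={back,v=1,log=x}
step 22 deliver 0→2: —
step 23 deliver 2→0: —
step 24 timeout(3): 3={prim,v=3,log=x}
step 25 deliver 3→1: 1={back,v=2,log=x}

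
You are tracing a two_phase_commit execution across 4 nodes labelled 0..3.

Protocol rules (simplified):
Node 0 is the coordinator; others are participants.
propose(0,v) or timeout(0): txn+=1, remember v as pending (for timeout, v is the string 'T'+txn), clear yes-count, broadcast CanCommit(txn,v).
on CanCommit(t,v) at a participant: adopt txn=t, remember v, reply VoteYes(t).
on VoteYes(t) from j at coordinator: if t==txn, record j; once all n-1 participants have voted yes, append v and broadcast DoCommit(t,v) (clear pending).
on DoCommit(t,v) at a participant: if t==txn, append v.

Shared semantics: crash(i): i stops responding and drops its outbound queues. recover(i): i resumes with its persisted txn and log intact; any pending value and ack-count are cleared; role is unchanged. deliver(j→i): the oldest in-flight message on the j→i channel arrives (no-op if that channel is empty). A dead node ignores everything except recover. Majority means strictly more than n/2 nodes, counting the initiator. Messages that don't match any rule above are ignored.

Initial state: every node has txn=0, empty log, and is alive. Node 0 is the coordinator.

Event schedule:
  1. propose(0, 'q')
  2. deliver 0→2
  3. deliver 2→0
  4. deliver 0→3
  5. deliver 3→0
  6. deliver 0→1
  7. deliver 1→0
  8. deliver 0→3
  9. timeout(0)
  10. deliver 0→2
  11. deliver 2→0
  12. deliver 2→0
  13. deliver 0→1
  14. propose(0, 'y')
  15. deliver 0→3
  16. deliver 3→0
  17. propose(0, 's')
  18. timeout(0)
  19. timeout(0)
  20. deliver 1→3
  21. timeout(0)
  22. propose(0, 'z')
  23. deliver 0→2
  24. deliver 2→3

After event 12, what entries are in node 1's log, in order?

[1] propose(0,'q') → N0(coor t1 [-])
[2] deliver 0→2 → N2(part t1 [-])
[3] deliver 2→0 → ∅
[4] deliver 0→3 → N3(part t1 [-])
[5] deliver 3→0 → ∅
[6] deliver 0→1 → N1(part t1 [-])
[7] deliver 1→0 → N0(coor t1 [q])
[8] deliver 0→3 → N3(part t1 [q])
[9] timeout(0) → N0(coor t2 [q])
[10] deliver 0→2 → N2(part t1 [q])
[11] deliver 2→0 → ∅
[12] deliver 2→0 → ∅

empty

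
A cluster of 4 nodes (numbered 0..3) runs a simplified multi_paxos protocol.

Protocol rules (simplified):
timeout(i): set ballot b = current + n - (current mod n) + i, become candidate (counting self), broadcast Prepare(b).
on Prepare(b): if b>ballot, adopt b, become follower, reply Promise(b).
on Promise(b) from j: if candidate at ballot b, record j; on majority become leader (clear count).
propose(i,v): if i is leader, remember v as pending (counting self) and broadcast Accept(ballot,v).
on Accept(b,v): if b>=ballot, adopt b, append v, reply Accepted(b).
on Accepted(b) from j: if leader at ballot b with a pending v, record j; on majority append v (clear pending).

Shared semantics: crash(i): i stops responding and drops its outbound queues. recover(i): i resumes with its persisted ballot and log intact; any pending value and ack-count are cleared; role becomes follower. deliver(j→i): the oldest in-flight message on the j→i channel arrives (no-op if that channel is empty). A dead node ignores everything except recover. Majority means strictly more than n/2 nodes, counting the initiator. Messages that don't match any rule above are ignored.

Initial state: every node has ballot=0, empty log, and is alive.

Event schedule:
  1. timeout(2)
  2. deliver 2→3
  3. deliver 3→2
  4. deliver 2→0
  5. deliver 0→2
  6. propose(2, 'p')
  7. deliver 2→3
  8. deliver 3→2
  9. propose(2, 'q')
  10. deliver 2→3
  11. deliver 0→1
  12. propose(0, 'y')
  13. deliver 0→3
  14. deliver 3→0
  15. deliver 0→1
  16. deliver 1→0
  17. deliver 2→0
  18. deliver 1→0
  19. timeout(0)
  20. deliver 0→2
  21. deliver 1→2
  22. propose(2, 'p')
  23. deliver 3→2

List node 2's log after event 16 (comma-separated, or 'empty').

e1 timeout(2): 2[cand,b=6,-]
e2 deliver 2→3: 3[foll,b=6,-]
e3 deliver 3→2: ·
e4 deliver 2→0: 0[foll,b=6,-]
e5 deliver 0→2: 2[lead,b=6,-]
e6 propose(2,'p'): ·
e7 deliver 2→3: 3[foll,b=6,p]
e8 deliver 3→2: ·
e9 propose(2,'q'): ·
e10 deliver 2→3: 3[foll,b=6,p,q]
e11 deliver 0→1: ·
e12 propose(0,'y'): ·
e13 deliver 0→3: ·
e14 deliver 3→0: ·
e15 deliver 0→1: ·
e16 deliver 1→0: ·

empty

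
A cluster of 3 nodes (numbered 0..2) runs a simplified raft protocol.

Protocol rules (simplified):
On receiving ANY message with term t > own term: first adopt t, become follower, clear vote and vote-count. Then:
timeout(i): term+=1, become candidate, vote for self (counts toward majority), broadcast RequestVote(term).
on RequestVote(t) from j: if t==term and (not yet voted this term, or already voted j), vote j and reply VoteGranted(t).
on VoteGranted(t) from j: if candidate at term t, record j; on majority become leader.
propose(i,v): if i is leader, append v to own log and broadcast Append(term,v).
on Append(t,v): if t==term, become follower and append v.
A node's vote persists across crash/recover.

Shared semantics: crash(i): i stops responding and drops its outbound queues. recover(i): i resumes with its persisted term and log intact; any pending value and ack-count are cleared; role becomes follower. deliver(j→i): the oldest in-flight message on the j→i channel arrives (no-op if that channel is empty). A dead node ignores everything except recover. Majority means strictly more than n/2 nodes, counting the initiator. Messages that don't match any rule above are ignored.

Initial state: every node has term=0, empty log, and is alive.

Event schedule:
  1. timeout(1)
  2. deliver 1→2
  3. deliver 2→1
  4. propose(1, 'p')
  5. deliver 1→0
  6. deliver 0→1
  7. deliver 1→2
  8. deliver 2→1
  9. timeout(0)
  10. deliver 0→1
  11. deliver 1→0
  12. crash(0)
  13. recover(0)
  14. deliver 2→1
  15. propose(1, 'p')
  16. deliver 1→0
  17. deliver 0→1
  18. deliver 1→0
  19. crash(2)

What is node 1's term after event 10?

after 1 — timeout(1): n1:cand/t1/[-]
after 2 — deliver 1→2: n2:foll/t1/[-]
after 3 — deliver 2→1: n1:lead/t1/[-]
after 4 — propose(1,'p'): n1:lead/t1/[p]
after 5 — deliver 1→0: n0:foll/t1/[-]
after 6 — deliver 0→1: ·
after 7 — deliver 1→2: n2:foll/t1/[p]
after 8 — deliver 2→1: ·
after 9 — timeout(0): n0:cand/t2/[-]
after 10 — deliver 0→1: n1:foll/t2/[p]

2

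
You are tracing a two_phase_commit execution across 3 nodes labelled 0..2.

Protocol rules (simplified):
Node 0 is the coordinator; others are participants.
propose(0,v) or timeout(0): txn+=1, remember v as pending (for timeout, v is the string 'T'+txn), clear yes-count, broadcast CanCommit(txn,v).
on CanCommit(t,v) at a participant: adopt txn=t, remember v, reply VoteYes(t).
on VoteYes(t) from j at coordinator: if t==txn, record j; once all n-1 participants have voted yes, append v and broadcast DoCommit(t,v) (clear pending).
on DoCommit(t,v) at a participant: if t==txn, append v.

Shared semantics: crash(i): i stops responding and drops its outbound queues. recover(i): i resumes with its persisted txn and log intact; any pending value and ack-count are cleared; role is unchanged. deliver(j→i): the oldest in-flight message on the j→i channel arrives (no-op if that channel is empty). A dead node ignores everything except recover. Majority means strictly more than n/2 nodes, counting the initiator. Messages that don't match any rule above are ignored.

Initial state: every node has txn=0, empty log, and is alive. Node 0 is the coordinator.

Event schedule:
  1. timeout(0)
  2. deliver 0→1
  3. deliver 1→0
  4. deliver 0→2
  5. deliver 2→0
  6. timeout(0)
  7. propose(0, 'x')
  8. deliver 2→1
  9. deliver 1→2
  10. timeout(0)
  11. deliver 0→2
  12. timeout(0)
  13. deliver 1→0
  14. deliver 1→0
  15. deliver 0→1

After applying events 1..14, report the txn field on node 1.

e1 timeout(0): 0[coor,t=1,-]
e2 deliver 0→1: 1[part,t=1,-]
e3 deliver 1→0: ·
e4 deliver 0→2: 2[part,t=1,-]
e5 deliver 2→0: 0[coor,t=1,T1]
e6 timeout(0): 0[coor,t=2,T1]
e7 propose(0,'x'): 0[coor,t=3,T1]
e8 deliver 2→1: ·
e9 deliver 1→2: ·
e10 timeout(0): 0[coor,t=4,T1]
e11 deliver 0→2: 2[part,t=1,T1]
e12 timeout(0): 0[coor,t=5,T1]
e13 deliver 1→0: ·
e14 deliver 1→0: ·

1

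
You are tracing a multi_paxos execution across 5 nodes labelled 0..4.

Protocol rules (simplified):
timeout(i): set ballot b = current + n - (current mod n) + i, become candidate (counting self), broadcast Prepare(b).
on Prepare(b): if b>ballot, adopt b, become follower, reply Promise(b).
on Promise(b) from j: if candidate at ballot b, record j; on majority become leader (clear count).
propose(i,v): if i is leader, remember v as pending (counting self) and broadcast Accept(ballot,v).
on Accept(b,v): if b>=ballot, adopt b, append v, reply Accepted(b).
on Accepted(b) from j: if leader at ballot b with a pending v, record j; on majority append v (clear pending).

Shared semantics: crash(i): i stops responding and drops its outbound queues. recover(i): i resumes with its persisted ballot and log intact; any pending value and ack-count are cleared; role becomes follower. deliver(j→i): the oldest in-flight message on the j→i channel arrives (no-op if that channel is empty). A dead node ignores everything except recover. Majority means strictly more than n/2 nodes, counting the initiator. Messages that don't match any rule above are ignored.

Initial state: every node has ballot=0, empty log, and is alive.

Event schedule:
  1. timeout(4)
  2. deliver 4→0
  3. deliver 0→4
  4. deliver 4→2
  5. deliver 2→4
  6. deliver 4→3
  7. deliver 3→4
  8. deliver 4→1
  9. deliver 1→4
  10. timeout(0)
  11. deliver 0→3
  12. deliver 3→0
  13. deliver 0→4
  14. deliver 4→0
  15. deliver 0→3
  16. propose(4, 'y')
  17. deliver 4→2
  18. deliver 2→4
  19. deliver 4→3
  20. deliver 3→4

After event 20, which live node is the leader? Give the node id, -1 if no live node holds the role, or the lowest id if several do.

1. timeout(4):  <4:cand b9 ->
2. deliver 4→0:  <0:foll b9 ->
3. deliver 0→4:  nop
4. deliver 4→2:  <2:foll b9 ->
5. deliver 2→4:  <4:lead b9 ->
6. deliver 4→3:  <3:foll b9 ->
7. deliver 3→4:  nop
8. deliver 4→1:  <1:foll b9 ->
9. deliver 1→4:  nop
10. timeout(0):  <0:cand b10 ->
11. deliver 0→3:  <3:foll b10 ->
12. deliver 3→0:  nop
13. deliver 0→4:  <4:foll b10 ->
14. deliver 4→0:  <0:lead b10 ->
15. deliver 0→3:  nop
16. propose(4,'y'):  nop
17. deliver 4→2:  nop
18. deliver 2→4:  nop
19. deliver 4→3:  nop
20. deliver 3→4:  nop

0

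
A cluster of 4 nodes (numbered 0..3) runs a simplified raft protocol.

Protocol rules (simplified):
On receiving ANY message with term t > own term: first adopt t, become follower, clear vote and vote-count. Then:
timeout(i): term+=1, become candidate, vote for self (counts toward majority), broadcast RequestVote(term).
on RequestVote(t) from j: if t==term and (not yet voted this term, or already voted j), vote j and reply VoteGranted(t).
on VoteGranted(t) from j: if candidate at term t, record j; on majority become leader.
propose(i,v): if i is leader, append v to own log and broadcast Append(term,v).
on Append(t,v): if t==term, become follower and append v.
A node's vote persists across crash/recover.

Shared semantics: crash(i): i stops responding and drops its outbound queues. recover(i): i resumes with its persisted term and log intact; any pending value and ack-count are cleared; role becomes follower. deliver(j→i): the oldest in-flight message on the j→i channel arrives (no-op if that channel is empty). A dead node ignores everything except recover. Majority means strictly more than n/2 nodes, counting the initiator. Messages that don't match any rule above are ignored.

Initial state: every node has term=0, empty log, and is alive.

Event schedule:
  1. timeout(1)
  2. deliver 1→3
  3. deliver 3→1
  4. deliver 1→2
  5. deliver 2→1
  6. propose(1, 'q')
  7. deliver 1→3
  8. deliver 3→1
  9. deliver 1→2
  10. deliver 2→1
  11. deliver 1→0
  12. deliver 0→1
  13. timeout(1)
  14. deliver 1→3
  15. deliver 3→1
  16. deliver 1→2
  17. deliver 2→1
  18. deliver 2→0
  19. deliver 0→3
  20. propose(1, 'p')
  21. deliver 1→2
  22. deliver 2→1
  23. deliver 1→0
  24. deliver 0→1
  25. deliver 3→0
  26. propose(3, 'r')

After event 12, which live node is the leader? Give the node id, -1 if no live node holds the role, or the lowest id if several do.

after 1 — timeout(1): n1:cand/t1/[-]
after 2 — deliver 1→3: n3:foll/t1/[-]
after 3 — deliver 3→1: ·
after 4 — deliver 1→2: n2:foll/t1/[-]
after 5 — deliver 2→1: n1:lead/t1/[-]
after 6 — propose(1,'q'): n1:lead/t1/[q]
after 7 — deliver 1→3: n3:foll/t1/[q]
after 8 — deliver 3→1: ·
after 9 — deliver 1→2: n2:foll/t1/[q]
after 10 — deliver 2→1: ·
after 11 — deliver 1→0: n0:foll/t1/[-]
after 12 — deliver 0→1: ·

1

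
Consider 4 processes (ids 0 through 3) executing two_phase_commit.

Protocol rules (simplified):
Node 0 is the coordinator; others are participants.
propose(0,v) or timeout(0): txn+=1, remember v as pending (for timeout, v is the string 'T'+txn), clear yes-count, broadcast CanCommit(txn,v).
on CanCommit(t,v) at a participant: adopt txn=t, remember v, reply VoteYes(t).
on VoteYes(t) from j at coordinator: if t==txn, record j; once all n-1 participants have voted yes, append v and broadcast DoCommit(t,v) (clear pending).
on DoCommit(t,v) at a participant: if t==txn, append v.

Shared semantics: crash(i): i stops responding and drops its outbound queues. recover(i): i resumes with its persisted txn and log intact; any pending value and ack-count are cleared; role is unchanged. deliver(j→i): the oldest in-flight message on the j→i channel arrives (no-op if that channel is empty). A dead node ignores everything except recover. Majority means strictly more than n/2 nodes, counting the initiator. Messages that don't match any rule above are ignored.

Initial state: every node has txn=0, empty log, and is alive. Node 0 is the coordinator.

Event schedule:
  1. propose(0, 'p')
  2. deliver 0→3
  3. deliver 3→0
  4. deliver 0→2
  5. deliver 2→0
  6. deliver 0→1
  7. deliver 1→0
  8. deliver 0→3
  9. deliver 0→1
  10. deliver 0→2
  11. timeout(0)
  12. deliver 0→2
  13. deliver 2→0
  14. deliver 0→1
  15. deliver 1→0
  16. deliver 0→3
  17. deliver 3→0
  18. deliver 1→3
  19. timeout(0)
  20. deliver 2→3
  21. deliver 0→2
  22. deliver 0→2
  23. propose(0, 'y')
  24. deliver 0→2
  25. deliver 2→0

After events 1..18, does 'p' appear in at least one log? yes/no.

step 1 propose(0,'p'): 0={coor,t=1,log=-}
step 2 deliver 0→3: 3={part,t=1,log=-}
step 3 deliver 3→0: —
step 4 deliver 0→2: 2={part,t=1,log=-}
step 5 deliver 2→0: —
step 6 deliver 0→1: 1={part,t=1,log=-}
step 7 deliver 1→0: 0={coor,t=1,log=p}
step 8 deliver 0→3: 3={part,t=1,log=p}
step 9 deliver 0→1: 1={part,t=1,log=p}
step 10 deliver 0→2: 2={part,t=1,log=p}
step 11 timeout(0): 0={coor,t=2,log=p}
step 12 deliver 0→2: 2={part,t=2,log=p}
step 13 deliver 2→0: —
step 14 deliver 0→1: 1={part,t=2,log=p}
step 15 deliver 1→0: —
step 16 deliver 0→3: 3={part,t=2,log=p}
step 17 deliver 3→0: 0={coor,t=2,log=p,T2}
step 18 deliver 1→3: —

yes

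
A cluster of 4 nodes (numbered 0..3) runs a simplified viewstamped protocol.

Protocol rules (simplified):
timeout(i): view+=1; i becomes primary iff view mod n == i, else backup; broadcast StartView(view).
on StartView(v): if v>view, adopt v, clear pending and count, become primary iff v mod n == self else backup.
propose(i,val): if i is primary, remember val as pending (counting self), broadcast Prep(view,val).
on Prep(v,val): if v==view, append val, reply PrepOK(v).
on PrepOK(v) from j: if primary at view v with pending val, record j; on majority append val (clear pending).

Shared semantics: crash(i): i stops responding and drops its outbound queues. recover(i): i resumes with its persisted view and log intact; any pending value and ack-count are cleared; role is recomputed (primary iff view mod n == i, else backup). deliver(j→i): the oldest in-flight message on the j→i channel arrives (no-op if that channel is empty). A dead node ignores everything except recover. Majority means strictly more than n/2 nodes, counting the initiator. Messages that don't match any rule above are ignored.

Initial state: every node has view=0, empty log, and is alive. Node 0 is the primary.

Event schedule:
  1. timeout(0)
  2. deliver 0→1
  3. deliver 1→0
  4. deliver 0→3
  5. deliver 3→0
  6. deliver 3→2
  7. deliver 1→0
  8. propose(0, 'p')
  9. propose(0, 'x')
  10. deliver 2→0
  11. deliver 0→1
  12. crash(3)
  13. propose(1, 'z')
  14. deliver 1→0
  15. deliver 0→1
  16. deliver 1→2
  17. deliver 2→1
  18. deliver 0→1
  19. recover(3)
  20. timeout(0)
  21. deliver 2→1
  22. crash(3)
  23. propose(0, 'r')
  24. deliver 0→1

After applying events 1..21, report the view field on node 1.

1. timeout(0):  <0:back v1 ->
2. deliver 0→1:  <1:prim v1 ->
3. deliver 1→0:  nop
4. deliver 0→3:  <3:back v1 ->
5. deliver 3→0:  nop
6. deliver 3→2:  nop
7. deliver 1→0:  nop
8. propose(0,'p'):  nop
9. propose(0,'x'):  nop
10. deliver 2→0:  nop
11. deliver 0→1:  nop
12. crash(3):  <3:✗back v1 ->
13. propose(1,'z'):  nop
14. deliver 1→0:  <0:back v1 z>
15. deliver 0→1:  nop
16. deliver 1→2:  nop
17. deliver 2→1:  nop
18. deliver 0→1:  nop
19. recover(3):  <3:back v1 ->
20. timeout(0):  <0:back v2 z>
21. deliver 2→1:  nop

1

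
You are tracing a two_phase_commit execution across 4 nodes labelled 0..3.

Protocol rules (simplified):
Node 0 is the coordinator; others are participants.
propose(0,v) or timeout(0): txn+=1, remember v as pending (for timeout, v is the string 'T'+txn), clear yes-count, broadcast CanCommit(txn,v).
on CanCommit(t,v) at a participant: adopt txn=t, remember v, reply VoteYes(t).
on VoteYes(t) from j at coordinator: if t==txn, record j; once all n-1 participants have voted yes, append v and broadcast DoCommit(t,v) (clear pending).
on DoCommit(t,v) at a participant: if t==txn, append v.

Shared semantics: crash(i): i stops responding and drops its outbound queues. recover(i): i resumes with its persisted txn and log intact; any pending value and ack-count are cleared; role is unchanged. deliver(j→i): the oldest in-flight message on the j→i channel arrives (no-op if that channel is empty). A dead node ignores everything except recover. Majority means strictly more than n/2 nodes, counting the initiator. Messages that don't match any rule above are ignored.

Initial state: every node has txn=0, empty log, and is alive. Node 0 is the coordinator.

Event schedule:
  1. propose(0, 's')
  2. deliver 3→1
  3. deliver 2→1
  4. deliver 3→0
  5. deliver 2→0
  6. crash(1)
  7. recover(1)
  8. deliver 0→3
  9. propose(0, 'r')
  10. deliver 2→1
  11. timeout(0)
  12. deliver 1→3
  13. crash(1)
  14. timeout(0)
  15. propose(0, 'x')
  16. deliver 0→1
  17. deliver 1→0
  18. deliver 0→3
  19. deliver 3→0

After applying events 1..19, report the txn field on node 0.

1. propose(0,'s'):  <0:coor t1 ->
2. deliver 3→1:  nop
3. deliver 2→1:  nop
4. deliver 3→0:  nop
5. deliver 2→0:  nop
6. crash(1):  <1:✗part t0 ->
7. recover(1):  <1:part t0 ->
8. deliver 0→3:  <3:part t1 ->
9. propose(0,'r'):  <0:coor t2 ->
10. deliver 2→1:  nop
11. timeout(0):  <0:coor t3 ->
12. deliver 1→3:  nop
13. crash(1):  <1:✗part t0 ->
14. timeout(0):  <0:coor t4 ->
15. propose(0,'x'):  <0:coor t5 ->
16. deliver 0→1:  nop
17. deliver 1→0:  nop
18. deliver 0→3:  <3:part t2 ->
19. deliver 3→0:  nop

5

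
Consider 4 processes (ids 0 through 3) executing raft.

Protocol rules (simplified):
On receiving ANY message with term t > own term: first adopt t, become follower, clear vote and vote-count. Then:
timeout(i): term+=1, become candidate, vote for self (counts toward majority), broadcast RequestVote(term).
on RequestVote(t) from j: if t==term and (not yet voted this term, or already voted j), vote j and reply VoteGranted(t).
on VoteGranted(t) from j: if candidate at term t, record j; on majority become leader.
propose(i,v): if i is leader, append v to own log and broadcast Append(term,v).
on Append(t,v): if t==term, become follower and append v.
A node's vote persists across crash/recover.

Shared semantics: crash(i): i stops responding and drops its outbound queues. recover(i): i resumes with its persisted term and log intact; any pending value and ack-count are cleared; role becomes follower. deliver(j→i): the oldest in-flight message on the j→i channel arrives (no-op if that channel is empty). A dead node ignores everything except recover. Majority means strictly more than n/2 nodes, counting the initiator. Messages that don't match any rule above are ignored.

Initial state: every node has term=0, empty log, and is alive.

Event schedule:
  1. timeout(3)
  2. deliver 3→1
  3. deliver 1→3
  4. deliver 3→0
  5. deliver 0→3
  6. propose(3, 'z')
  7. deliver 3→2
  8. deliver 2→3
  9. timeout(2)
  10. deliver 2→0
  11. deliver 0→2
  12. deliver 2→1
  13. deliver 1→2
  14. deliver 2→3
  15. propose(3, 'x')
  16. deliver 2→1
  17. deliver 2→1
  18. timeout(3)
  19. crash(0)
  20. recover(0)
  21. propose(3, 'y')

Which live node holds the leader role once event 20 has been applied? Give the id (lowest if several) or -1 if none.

e1 timeout(3): 3[cand,t=1,-]
e2 deliver 3→1: 1[foll,t=1,-]
e3 deliver 1→3: ·
e4 deliver 3→0: 0[foll,t=1,-]
e5 deliver 0→3: 3[lead,t=1,-]
e6 propose(3,'z'): 3[lead,t=1,z]
e7 deliver 3→2: 2[foll,t=1,-]
e8 deliver 2→3: ·
e9 timeout(2): 2[cand,t=2,-]
e10 deliver 2→0: 0[foll,t=2,-]
e11 deliver 0→2: ·
e12 deliver 2→1: 1[foll,t=2,-]
e13 deliver 1→2: 2[lead,t=2,-]
e14 deliver 2→3: 3[foll,t=2,z]
e15 propose(3,'x'): ·
e16 deliver 2→1: ·
e17 deliver 2→1: ·
e18 timeout(3): 3[cand,t=3,z]
e19 crash(0): 0[✗foll,t=2,-]
e20 recover(0): 0[foll,t=2,-]

2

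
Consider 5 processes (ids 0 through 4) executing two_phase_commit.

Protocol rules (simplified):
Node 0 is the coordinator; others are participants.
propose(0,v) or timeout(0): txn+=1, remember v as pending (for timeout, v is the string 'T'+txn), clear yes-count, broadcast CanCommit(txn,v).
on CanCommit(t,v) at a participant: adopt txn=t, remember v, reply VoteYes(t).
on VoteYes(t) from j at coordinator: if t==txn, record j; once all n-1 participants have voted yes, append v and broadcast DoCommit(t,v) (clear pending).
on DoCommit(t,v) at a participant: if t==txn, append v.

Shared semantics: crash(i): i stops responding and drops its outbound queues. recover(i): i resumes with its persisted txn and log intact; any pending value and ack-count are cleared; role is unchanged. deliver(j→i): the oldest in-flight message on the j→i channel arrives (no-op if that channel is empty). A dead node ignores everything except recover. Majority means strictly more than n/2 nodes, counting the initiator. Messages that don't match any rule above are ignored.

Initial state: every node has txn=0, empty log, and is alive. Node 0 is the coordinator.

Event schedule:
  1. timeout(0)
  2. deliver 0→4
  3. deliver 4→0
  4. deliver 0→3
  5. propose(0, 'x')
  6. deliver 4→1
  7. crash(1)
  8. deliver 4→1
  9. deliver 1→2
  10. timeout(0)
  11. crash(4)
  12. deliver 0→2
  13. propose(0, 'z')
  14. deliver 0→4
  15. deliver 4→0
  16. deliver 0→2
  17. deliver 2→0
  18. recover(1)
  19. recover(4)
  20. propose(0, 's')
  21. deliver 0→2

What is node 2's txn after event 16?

2

e1 timeout(0): 0[coor,t=1,-]
e2 deliver 0→4: 4[part,t=1,-]
e3 deliver 4→0: ·
e4 deliver 0→3: 3[part,t=1,-]
e5 propose(0,'x'): 0[coor,t=2,-]
e6 deliver 4→1: ·
e7 crash(1): 1[✗part,t=0,-]
e8 deliver 4→1: ·
e9 deliver 1→2: ·
e10 timeout(0): 0[coor,t=3,-]
e11 crash(4): 4[✗part,t=1,-]
e12 deliver 0→2: 2[part,t=1,-]
e13 propose(0,'z'): 0[coor,t=4,-]
e14 deliver 0→4: ·
e15 deliver 4→0: ·
e16 deliver 0→2: 2[part,t=2,-]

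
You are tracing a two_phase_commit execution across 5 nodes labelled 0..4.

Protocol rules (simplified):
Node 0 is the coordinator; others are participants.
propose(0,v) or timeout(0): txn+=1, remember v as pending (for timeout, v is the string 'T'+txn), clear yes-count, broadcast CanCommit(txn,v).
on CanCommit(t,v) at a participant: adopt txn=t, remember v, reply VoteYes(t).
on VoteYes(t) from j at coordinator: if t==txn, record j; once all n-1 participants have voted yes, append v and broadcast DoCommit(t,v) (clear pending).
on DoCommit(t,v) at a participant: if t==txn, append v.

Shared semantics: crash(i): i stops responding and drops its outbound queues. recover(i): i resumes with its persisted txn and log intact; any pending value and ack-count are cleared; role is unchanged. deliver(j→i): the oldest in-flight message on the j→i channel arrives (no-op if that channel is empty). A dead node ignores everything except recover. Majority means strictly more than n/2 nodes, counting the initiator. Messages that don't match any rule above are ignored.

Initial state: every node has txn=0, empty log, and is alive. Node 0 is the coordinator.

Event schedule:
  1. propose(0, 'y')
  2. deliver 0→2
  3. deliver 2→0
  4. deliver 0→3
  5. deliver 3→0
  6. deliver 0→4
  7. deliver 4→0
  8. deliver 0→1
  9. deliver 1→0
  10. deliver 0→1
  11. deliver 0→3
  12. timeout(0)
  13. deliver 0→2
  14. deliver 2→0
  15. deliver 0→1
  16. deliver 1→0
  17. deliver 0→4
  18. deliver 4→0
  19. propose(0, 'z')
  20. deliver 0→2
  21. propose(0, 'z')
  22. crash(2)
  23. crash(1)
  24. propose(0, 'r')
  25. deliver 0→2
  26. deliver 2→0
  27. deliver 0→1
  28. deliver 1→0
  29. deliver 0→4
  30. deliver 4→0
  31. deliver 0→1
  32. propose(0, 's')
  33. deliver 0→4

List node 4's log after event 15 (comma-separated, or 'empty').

1. propose(0,'y'):  <0:coor t1 ->
2. deliver 0→2:  <2:part t1 ->
3. deliver 2→0:  nop
4. deliver 0→3:  <3:part t1 ->
5. deliver 3→0:  nop
6. deliver 0→4:  <4:part t1 ->
7. deliver 4→0:  nop
8. deliver 0→1:  <1:part t1 ->
9. deliver 1→0:  <0:coor t1 y>
10. deliver 0→1:  <1:part t1 y>
11. deliver 0→3:  <3:part t1 y>
12. timeout(0):  <0:coor t2 y>
13. deliver 0→2:  <2:part t1 y>
14. deliver 2→0:  nop
15. deliver 0→1:  <1:part t2 y>

empty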